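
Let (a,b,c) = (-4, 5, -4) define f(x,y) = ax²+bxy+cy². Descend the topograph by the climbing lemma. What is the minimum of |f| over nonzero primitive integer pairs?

translate: b→3 (≡-5 mod 8), so (4,-5,4)→(4,3,3)
flip: (4,3,3)→(3,-3,4)
translate: b→3 (≡-3 mod 6), so (3,-3,4)→(3,3,4)
reduced (well bottom): (3,3,4) with a≤c, −a<b≤a
well minimum |f| = |-3| = 3 (negative-definite)

3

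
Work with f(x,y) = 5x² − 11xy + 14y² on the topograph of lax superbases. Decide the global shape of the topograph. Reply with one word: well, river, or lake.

D = b²−4ac = (-11)² − 4·5·14 = -159
D < 0 ⇒ definite ⇒ every region one sign ⇒ single well

well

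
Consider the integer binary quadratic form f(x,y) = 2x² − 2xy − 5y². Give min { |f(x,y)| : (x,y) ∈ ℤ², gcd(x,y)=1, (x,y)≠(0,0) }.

descent: ρ → (-5,2,2)
descent: ρ → (2,6,-1)  [lands on river]
river: ρ → (-1,6,2)
closes: descent 2, river 2
min |a| on river = 1

1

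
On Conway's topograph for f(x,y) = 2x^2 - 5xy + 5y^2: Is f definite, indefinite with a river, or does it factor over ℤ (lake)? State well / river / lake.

D = b²−4ac = (-5)² − 4·2·5 = -15
D < 0 ⇒ definite ⇒ every region one sign ⇒ single well

well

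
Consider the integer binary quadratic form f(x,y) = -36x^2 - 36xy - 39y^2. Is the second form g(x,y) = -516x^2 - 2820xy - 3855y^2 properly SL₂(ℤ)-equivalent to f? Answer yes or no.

D₁ = -4320, D₂ = -4320
f is negative-definite; reduce −f:
−f: reduced (well bottom): (36,36,39) with a≤c, −a<b≤a
flip sign back: reduced form of f is (-36,-36,-39)
g is negative-definite; reduce −g:
−g: translate: b→-276 (≡2820 mod 1032), so (516,2820,3855)→(516,-276,39)
−g: flip: (516,-276,39)→(39,276,516)
−g: translate: b→-36 (≡276 mod 78), so (39,276,516)→(39,-36,36)
−g: flip: (39,-36,36)→(36,36,39)
−g: reduced (well bottom): (36,36,39) with a≤c, −a<b≤a
flip sign back: reduced form of g is (-36,-36,-39)
reduced forms (-36, -36, -39) vs (-36, -36, -39) ⇒ equivalent

yes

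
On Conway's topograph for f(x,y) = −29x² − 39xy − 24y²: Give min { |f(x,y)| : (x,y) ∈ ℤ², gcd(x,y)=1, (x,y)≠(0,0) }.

translate: b→-19 (≡39 mod 58), so (29,39,24)→(29,-19,14)
flip: (29,-19,14)→(14,19,29)
translate: b→-9 (≡19 mod 28), so (14,19,29)→(14,-9,24)
reduced (well bottom): (14,-9,24) with a≤c, −a<b≤a
well minimum |f| = |-14| = 14 (negative-definite)

14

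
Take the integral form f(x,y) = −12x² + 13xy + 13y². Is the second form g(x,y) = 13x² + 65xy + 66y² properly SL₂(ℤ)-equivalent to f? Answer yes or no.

D₁ = 793, D₂ = 793
river cycle of f (length 12): (13, 13, -12), (-12, 11, 14), (14, 17, -9), (-9, 19, 12), (12, 5, -16), (-16, 27, 1), (1, 27, -16), (-16, 5, 12), (12, 19, -9), (-9, 17, 14), … (2 more)
river cycle of g (length 12): (13, 13, -12), (-12, 11, 14), (14, 17, -9), (-9, 19, 12), (12, 5, -16), (-16, 27, 1), (1, 27, -16), (-16, 5, 12), (12, 19, -9), (-9, 17, 14), … (2 more)
cycles coincide ⇒ equivalent

yes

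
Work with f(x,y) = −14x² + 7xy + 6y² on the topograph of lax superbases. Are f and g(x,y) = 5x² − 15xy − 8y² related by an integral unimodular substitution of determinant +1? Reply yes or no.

D₁ = 385, D₂ = 385
river cycle of f (length 12): (6, 17, -4), (-4, 15, 10), (10, 5, -9), (-9, 13, 6), (6, 11, -11), (-11, 11, 6), (6, 13, -9), (-9, 5, 10), (10, 15, -4), (-4, 17, 6), … (2 more)
river cycle of g (length 10): (-8, 15, 5), (5, 15, -8), (-8, 17, 3), (3, 19, -2), (-2, 17, 12), (12, 7, -7), (-7, 7, 12), (12, 17, -2), (-2, 19, 3), (3, 17, -8)
cycles differ ⇒ inequivalent

no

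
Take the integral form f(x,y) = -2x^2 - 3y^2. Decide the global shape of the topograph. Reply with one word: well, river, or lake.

D = b²−4ac = 0² − 4·(-2)·(-3) = -24
D < 0 ⇒ definite ⇒ every region one sign ⇒ single well

well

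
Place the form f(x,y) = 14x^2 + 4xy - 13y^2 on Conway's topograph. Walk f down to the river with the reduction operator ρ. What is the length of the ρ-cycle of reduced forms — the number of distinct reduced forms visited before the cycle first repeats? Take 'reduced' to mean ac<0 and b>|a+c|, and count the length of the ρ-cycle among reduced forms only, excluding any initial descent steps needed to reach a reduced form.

D = 744, ⌊√D⌋ = 27
river: ρ → (-13,22,5)
river: ρ → (5,18,-21)
river: ρ → (-21,24,2)
river: ρ → (2,24,-21)
river: ρ → (-21,18,5)
river: ρ → (5,22,-13)
river: ρ → (-13,4,14)
river: ρ → (14,24,-3)
river: ρ → (-3,24,14)
river: ρ → (14,4,-13)
ρ-cycle length = 10 (tail of 0 descent steps not counted)

10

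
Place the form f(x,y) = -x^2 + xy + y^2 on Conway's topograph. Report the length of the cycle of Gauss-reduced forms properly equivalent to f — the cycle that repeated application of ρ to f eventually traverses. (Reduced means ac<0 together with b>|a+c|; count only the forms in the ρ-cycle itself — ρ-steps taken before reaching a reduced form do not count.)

D = 5, ⌊√D⌋ = 2
river: ρ → (1,1,-1)
river: ρ → (-1,1,1)
ρ-cycle length = 2 (tail of 0 descent steps not counted)

2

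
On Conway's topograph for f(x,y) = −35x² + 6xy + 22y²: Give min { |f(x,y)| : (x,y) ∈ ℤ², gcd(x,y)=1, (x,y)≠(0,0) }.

descent: ρ → (22,38,-19)  [lands on river]
river: ρ → (-19,38,22)
river: ρ → (22,50,-7)
river: ρ → (-7,48,29)
river: ρ → (29,10,-26)
river: ρ → (-26,42,13)
river: ρ → (13,36,-35)
river: ρ → (-35,34,14)
river: ρ → (14,50,-11)
river: ρ → (-11,38,38)
river: ρ → (38,38,-11)
river: ρ → (-11,50,14)
river: ρ → (14,34,-35)
river: ρ → (-35,36,13)
river: ρ → (13,42,-26)
river: ρ → (-26,10,29)
river: ρ → (29,48,-7)
river: ρ → (-7,50,22)
closes: descent 1, river 18
min |a| on river = 7

7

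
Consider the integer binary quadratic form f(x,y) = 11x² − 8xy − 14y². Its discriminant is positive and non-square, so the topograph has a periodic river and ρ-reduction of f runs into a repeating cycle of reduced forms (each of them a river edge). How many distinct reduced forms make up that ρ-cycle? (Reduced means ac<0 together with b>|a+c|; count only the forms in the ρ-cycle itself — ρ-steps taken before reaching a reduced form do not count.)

D = 680, ⌊√D⌋ = 26
descent: ρ → (-14,8,11)  [lands on river]
river: ρ → (11,14,-11)
river: ρ → (-11,8,14)
river: ρ → (14,20,-5)
river: ρ → (-5,20,14)
river: ρ → (14,8,-11)
river: ρ → (-11,14,11)
river: ρ → (11,8,-14)
river: ρ → (-14,20,5)
river: ρ → (5,20,-14)
ρ-cycle length = 10 (tail of 1 descent step not counted)

10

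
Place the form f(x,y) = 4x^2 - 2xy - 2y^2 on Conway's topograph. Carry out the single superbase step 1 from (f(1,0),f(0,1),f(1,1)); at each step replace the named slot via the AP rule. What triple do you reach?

start (4,-2,0) = (f(1,0),f(0,1),f(1,1))
replace slot 1: 2·((-2)+0) − 4 = -8 → (-8,-2,0)

-8,-2,0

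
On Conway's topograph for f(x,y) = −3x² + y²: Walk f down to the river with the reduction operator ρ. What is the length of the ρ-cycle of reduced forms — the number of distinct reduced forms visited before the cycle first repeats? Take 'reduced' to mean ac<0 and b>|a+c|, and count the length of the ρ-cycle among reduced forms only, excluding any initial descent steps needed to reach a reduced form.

D = 12, ⌊√D⌋ = 3
descent: ρ → (1,2,-2)  [lands on river]
river: ρ → (-2,2,1)
ρ-cycle length = 2 (tail of 1 descent step not counted)

2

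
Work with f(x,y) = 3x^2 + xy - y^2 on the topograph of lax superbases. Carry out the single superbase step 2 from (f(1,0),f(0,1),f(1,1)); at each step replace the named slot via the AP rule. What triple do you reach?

start (3,-1,3) = (f(1,0),f(0,1),f(1,1))
replace slot 2: 2·(3+3) − (-1) = 13 → (3,13,3)

3,13,3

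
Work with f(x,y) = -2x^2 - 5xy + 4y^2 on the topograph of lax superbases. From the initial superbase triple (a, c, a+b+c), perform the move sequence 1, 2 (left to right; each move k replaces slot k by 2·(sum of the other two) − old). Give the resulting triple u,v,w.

start (-2,4,-3) = (f(1,0),f(0,1),f(1,1))
replace slot 1: 2·(4+(-3)) − (-2) = 4 → (4,4,-3)
replace slot 2: 2·(4+(-3)) − 4 = -2 → (4,-2,-3)

4,-2,-3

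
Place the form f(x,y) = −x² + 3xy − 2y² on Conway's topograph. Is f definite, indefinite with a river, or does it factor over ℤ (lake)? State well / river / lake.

D = b²−4ac = 3² − 4·(-1)·(-2) = 1
D = 1² is a perfect square ⇒ form factors over ℤ ⇒ lakes

lake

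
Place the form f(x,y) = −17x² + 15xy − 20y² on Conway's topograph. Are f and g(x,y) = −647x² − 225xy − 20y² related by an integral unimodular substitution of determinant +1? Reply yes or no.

D₁ = -1135, D₂ = -1135
f is negative-definite; reduce −f:
−f: reduced (well bottom): (17,-15,20) with a≤c, −a<b≤a
flip sign back: reduced form of f is (-17,15,-20)
g is negative-definite; reduce −g:
−g: flip: (647,225,20)→(20,-225,647)
−g: translate: b→15 (≡-225 mod 40), so (20,-225,647)→(20,15,17)
−g: flip: (20,15,17)→(17,-15,20)
−g: reduced (well bottom): (17,-15,20) with a≤c, −a<b≤a
flip sign back: reduced form of g is (-17,15,-20)
reduced forms (-17, 15, -20) vs (-17, 15, -20) ⇒ equivalent

yes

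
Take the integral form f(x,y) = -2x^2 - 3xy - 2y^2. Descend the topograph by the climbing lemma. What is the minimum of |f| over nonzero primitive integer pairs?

translate: b→-1 (≡3 mod 4), so (2,3,2)→(2,-1,1)
flip: (2,-1,1)→(1,1,2)
reduced (well bottom): (1,1,2) with a≤c, −a<b≤a
well minimum |f| = |-1| = 1 (negative-definite)

1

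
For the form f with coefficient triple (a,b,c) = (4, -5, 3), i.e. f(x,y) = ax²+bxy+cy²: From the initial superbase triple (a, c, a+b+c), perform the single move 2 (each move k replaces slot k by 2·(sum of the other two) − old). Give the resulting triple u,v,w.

start (4,3,2) = (f(1,0),f(0,1),f(1,1))
replace slot 2: 2·(4+2) − 3 = 9 → (4,9,2)

4,9,2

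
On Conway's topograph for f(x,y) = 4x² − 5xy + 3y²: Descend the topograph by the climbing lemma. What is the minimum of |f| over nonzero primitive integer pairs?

translate: b→3 (≡-5 mod 8), so (4,-5,3)→(4,3,2)
flip: (4,3,2)→(2,-3,4)
translate: b→1 (≡-3 mod 4), so (2,-3,4)→(2,1,3)
reduced (well bottom): (2,1,3) with a≤c, −a<b≤a
well minimum = a = 2

2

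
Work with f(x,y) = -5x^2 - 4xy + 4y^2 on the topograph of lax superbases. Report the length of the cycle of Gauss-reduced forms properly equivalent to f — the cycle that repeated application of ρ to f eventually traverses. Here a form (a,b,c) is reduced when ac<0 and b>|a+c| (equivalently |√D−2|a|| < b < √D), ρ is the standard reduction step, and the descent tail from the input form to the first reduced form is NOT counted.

D = 96, ⌊√D⌋ = 9
descent: ρ → (4,4,-5)  [lands on river]
river: ρ → (-5,6,3)
river: ρ → (3,6,-5)
river: ρ → (-5,4,4)
ρ-cycle length = 4 (tail of 1 descent step not counted)

4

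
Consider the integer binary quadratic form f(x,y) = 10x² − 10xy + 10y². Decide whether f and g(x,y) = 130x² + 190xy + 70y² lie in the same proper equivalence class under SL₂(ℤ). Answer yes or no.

D₁ = -300, D₂ = -300
f: translate: b→10 (≡-10 mod 20), so (10,-10,10)→(10,10,10)
f: reduced (well bottom): (10,10,10) with a≤c, −a<b≤a
g: translate: b→-70 (≡190 mod 260), so (130,190,70)→(130,-70,10)
g: flip: (130,-70,10)→(10,70,130)
g: translate: b→10 (≡70 mod 20), so (10,70,130)→(10,10,10)
g: reduced (well bottom): (10,10,10) with a≤c, −a<b≤a
reduced forms (10, 10, 10) vs (10, 10, 10) ⇒ equivalent

yes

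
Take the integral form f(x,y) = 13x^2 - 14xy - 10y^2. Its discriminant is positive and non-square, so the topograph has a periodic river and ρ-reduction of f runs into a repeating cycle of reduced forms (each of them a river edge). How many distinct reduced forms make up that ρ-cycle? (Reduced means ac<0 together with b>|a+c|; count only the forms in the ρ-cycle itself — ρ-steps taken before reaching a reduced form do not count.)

D = 716, ⌊√D⌋ = 26
descent: ρ → (-10,14,13)  [lands on river]
river: ρ → (13,12,-11)
river: ρ → (-11,10,14)
river: ρ → (14,18,-7)
river: ρ → (-7,24,5)
river: ρ → (5,26,-2)
river: ρ → (-2,26,5)
river: ρ → (5,24,-7)
river: ρ → (-7,18,14)
river: ρ → (14,10,-11)
river: ρ → (-11,12,13)
river: ρ → (13,14,-10)
river: ρ → (-10,26,1)
river: ρ → (1,26,-10)
ρ-cycle length = 14 (tail of 1 descent step not counted)

14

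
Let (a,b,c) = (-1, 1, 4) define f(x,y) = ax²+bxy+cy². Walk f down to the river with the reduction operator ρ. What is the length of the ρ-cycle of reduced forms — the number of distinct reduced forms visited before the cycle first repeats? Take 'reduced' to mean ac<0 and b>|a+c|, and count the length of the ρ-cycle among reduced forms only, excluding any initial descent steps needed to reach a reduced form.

D = 17, ⌊√D⌋ = 4
descent: ρ → (4,-1,-1)
descent: ρ → (-1,3,2)  [lands on river]
river: ρ → (2,1,-2)
river: ρ → (-2,3,1)
river: ρ → (1,3,-2)
river: ρ → (-2,1,2)
river: ρ → (2,3,-1)
ρ-cycle length = 6 (tail of 2 descent steps not counted)

6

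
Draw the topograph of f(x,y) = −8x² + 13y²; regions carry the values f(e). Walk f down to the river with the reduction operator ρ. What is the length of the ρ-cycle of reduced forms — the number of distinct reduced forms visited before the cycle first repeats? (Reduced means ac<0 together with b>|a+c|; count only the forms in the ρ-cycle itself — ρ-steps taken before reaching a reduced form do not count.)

D = 416, ⌊√D⌋ = 20
descent: ρ → (13,0,-8)
descent: ρ → (-8,16,5)  [lands on river]
river: ρ → (5,14,-11)
river: ρ → (-11,8,8)
river: ρ → (8,8,-11)
river: ρ → (-11,14,5)
river: ρ → (5,16,-8)
ρ-cycle length = 6 (tail of 2 descent steps not counted)

6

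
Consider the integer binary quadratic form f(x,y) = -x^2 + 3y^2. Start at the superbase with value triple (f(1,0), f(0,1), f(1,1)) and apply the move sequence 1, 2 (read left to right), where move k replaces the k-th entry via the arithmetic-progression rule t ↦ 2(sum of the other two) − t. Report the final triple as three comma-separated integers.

start (-1,3,2) = (f(1,0),f(0,1),f(1,1))
replace slot 1: 2·(3+2) − (-1) = 11 → (11,3,2)
replace slot 2: 2·(11+2) − 3 = 23 → (11,23,2)

11,23,2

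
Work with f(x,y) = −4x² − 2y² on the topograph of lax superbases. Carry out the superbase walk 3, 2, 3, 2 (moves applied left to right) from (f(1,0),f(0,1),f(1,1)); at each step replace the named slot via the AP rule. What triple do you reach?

start (-4,-2,-6) = (f(1,0),f(0,1),f(1,1))
replace slot 3: 2·((-4)+(-2)) − (-6) = -6 → (-4,-2,-6)
replace slot 2: 2·((-4)+(-6)) − (-2) = -18 → (-4,-18,-6)
replace slot 3: 2·((-4)+(-18)) − (-6) = -38 → (-4,-18,-38)
replace slot 2: 2·((-4)+(-38)) − (-18) = -66 → (-4,-66,-38)

-4,-66,-38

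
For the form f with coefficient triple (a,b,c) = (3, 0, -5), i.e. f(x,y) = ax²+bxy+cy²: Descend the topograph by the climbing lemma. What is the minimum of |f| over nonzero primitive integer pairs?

descent: ρ → (-5,0,3)
descent: ρ → (3,6,-2)  [lands on river]
river: ρ → (-2,6,3)
closes: descent 2, river 2
min |a| on river = 2

2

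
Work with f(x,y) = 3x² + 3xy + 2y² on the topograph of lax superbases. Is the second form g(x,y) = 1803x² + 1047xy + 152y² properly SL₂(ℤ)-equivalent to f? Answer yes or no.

D₁ = -15, D₂ = -15
f: flip: (3,3,2)→(2,-3,3)
f: translate: b→1 (≡-3 mod 4), so (2,-3,3)→(2,1,2)
f: reduced (well bottom): (2,1,2) with a≤c, −a<b≤a
g: flip: (1803,1047,152)→(152,-1047,1803)
g: translate: b→-135 (≡-1047 mod 304), so (152,-1047,1803)→(152,-135,30)
g: flip: (152,-135,30)→(30,135,152)
g: translate: b→15 (≡135 mod 60), so (30,135,152)→(30,15,2)
g: flip: (30,15,2)→(2,-15,30)
g: translate: b→1 (≡-15 mod 4), so (2,-15,30)→(2,1,2)
g: reduced (well bottom): (2,1,2) with a≤c, −a<b≤a
reduced forms (2, 1, 2) vs (2, 1, 2) ⇒ equivalent

yes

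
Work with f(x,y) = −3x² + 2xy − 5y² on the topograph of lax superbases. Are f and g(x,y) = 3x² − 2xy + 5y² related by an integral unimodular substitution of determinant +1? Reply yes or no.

D₁ = -56, D₂ = -56
f is negative-definite; reduce −f:
−f: reduced (well bottom): (3,-2,5) with a≤c, −a<b≤a
flip sign back: reduced form of f is (-3,2,-5)
g: reduced (well bottom): (3,-2,5) with a≤c, −a<b≤a
reduced forms (-3, 2, -5) vs (3, -2, 5) ⇒ inequivalent

no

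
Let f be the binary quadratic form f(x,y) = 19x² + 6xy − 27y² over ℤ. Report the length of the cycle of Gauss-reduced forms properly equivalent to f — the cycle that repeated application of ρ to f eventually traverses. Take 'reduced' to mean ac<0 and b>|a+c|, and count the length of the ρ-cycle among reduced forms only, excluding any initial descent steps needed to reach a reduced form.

D = 2088, ⌊√D⌋ = 45
descent: ρ → (-27,-6,19)
descent: ρ → (19,44,-2)  [lands on river]
river: ρ → (-2,44,19)
river: ρ → (19,32,-14)
river: ρ → (-14,24,27)
river: ρ → (27,30,-11)
river: ρ → (-11,36,18)
river: ρ → (18,36,-11)
river: ρ → (-11,30,27)
river: ρ → (27,24,-14)
river: ρ → (-14,32,19)
ρ-cycle length = 10 (tail of 2 descent steps not counted)

10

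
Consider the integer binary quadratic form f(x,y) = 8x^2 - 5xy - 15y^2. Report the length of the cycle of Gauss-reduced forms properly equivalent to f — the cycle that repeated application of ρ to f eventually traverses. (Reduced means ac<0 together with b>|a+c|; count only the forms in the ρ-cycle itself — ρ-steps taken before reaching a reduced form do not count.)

D = 505, ⌊√D⌋ = 22
descent: ρ → (-15,5,8)
descent: ρ → (8,11,-12)  [lands on river]
river: ρ → (-12,13,7)
river: ρ → (7,15,-10)
river: ρ → (-10,5,12)
river: ρ → (12,19,-3)
river: ρ → (-3,17,18)
river: ρ → (18,19,-2)
river: ρ → (-2,21,8)
ρ-cycle length = 8 (tail of 2 descent steps not counted)

8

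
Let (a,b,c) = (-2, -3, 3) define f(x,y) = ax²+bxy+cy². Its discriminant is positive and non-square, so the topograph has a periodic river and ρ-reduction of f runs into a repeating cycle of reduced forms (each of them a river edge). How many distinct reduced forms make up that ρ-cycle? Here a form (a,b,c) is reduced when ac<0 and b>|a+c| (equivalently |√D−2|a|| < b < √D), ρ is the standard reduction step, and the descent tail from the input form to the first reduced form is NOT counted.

D = 33, ⌊√D⌋ = 5
descent: ρ → (3,3,-2)  [lands on river]
river: ρ → (-2,5,1)
river: ρ → (1,5,-2)
river: ρ → (-2,3,3)
ρ-cycle length = 4 (tail of 1 descent step not counted)

4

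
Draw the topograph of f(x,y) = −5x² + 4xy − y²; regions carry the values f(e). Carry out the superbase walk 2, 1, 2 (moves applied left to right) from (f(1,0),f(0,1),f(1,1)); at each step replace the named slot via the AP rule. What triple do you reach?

start (-5,-1,-2) = (f(1,0),f(0,1),f(1,1))
replace slot 2: 2·((-5)+(-2)) − (-1) = -13 → (-5,-13,-2)
replace slot 1: 2·((-13)+(-2)) − (-5) = -25 → (-25,-13,-2)
replace slot 2: 2·((-25)+(-2)) − (-13) = -41 → (-25,-41,-2)

-25,-41,-2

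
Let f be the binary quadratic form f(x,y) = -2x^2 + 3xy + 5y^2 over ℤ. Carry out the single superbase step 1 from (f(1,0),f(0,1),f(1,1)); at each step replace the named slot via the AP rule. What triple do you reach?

start (-2,5,6) = (f(1,0),f(0,1),f(1,1))
replace slot 1: 2·(5+6) − (-2) = 24 → (24,5,6)

24,5,6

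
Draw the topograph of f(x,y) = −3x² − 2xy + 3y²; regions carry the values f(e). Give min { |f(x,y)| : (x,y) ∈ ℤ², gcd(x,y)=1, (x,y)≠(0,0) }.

descent: ρ → (3,2,-3)  [lands on river]
river: ρ → (-3,4,2)
river: ρ → (2,4,-3)
river: ρ → (-3,2,3)
river: ρ → (3,4,-2)
river: ρ → (-2,4,3)
closes: descent 1, river 6
min |a| on river = 2

2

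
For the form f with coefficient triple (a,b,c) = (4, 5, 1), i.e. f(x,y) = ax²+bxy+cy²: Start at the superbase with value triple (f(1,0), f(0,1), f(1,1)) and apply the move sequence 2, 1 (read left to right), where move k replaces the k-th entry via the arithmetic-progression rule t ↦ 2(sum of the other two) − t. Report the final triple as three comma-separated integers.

start (4,1,10) = (f(1,0),f(0,1),f(1,1))
replace slot 2: 2·(4+10) − 1 = 27 → (4,27,10)
replace slot 1: 2·(27+10) − 4 = 70 → (70,27,10)

70,27,10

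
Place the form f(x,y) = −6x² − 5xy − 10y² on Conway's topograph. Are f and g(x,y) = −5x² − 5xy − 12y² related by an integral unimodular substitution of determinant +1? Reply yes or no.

D₁ = -215, D₂ = -215
f is negative-definite; reduce −f:
−f: reduced (well bottom): (6,5,10) with a≤c, −a<b≤a
flip sign back: reduced form of f is (-6,-5,-10)
g is negative-definite; reduce −g:
−g: reduced (well bottom): (5,5,12) with a≤c, −a<b≤a
flip sign back: reduced form of g is (-5,-5,-12)
reduced forms (-6, -5, -10) vs (-5, -5, -12) ⇒ inequivalent

no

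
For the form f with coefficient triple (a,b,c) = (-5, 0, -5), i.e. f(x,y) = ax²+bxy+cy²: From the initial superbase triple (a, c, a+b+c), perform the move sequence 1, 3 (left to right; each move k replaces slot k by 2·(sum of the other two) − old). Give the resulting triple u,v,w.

start (-5,-5,-10) = (f(1,0),f(0,1),f(1,1))
replace slot 1: 2·((-5)+(-10)) − (-5) = -25 → (-25,-5,-10)
replace slot 3: 2·((-25)+(-5)) − (-10) = -50 → (-25,-5,-50)

-25,-5,-50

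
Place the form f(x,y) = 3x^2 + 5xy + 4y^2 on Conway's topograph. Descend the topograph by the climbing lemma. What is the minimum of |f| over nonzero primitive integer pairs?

translate: b→-1 (≡5 mod 6), so (3,5,4)→(3,-1,2)
flip: (3,-1,2)→(2,1,3)
reduced (well bottom): (2,1,3) with a≤c, −a<b≤a
well minimum = a = 2

2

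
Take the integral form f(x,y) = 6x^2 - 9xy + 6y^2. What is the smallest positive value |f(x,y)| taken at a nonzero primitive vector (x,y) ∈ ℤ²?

translate: b→3 (≡-9 mod 12), so (6,-9,6)→(6,3,3)
flip: (6,3,3)→(3,-3,6)
translate: b→3 (≡-3 mod 6), so (3,-3,6)→(3,3,6)
reduced (well bottom): (3,3,6) with a≤c, −a<b≤a
well minimum = a = 3

3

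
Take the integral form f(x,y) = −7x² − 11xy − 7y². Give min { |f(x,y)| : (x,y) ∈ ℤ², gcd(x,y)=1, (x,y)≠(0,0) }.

translate: b→-3 (≡11 mod 14), so (7,11,7)→(7,-3,3)
flip: (7,-3,3)→(3,3,7)
reduced (well bottom): (3,3,7) with a≤c, −a<b≤a
well minimum |f| = |-3| = 3 (negative-definite)

3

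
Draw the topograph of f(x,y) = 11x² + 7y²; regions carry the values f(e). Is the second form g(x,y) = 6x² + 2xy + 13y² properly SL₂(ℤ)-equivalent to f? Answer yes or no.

D₁ = -308, D₂ = -308
f: flip: (11,0,7)→(7,0,11)
f: reduced (well bottom): (7,0,11) with a≤c, −a<b≤a
g: reduced (well bottom): (6,2,13) with a≤c, −a<b≤a
reduced forms (7, 0, 11) vs (6, 2, 13) ⇒ inequivalent

no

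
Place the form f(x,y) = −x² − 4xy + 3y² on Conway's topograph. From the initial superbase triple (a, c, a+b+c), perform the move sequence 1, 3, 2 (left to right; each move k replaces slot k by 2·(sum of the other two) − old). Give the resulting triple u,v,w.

start (-1,3,-2) = (f(1,0),f(0,1),f(1,1))
replace slot 1: 2·(3+(-2)) − (-1) = 3 → (3,3,-2)
replace slot 3: 2·(3+3) − (-2) = 14 → (3,3,14)
replace slot 2: 2·(3+14) − 3 = 31 → (3,31,14)

3,31,14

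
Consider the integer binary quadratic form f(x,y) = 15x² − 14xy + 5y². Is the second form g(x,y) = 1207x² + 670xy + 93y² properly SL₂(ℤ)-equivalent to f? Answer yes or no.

D₁ = -104, D₂ = -104
f: flip: (15,-14,5)→(5,14,15)
f: translate: b→4 (≡14 mod 10), so (5,14,15)→(5,4,6)
f: reduced (well bottom): (5,4,6) with a≤c, −a<b≤a
g: flip: (1207,670,93)→(93,-670,1207)
g: translate: b→74 (≡-670 mod 186), so (93,-670,1207)→(93,74,15)
g: flip: (93,74,15)→(15,-74,93)
g: translate: b→-14 (≡-74 mod 30), so (15,-74,93)→(15,-14,5)
g: flip: (15,-14,5)→(5,14,15)
g: translate: b→4 (≡14 mod 10), so (5,14,15)→(5,4,6)
g: reduced (well bottom): (5,4,6) with a≤c, −a<b≤a
reduced forms (5, 4, 6) vs (5, 4, 6) ⇒ equivalent

yes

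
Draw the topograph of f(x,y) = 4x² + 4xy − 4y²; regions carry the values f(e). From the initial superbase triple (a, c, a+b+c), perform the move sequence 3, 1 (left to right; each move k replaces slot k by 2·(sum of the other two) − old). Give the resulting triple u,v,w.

start (4,-4,4) = (f(1,0),f(0,1),f(1,1))
replace slot 3: 2·(4+(-4)) − 4 = -4 → (4,-4,-4)
replace slot 1: 2·((-4)+(-4)) − 4 = -20 → (-20,-4,-4)

-20,-4,-4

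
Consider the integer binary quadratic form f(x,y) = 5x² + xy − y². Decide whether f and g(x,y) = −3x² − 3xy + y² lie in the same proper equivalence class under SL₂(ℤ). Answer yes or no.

D₁ = 21, D₂ = 21
river cycle of f (length 2): (-1, 3, 3), (3, 3, -1)
river cycle of g (length 2): (1, 3, -3), (-3, 3, 1)
cycles differ ⇒ inequivalent

no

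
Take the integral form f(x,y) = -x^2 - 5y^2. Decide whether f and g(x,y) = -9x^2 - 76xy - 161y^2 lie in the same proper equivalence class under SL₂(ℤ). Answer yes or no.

D₁ = -20, D₂ = -20
f is negative-definite; reduce −f:
−f: reduced (well bottom): (1,0,5) with a≤c, −a<b≤a
flip sign back: reduced form of f is (-1,0,-5)
g is negative-definite; reduce −g:
−g: translate: b→4 (≡76 mod 18), so (9,76,161)→(9,4,1)
−g: flip: (9,4,1)→(1,-4,9)
−g: translate: b→0 (≡-4 mod 2), so (1,-4,9)→(1,0,5)
−g: reduced (well bottom): (1,0,5) with a≤c, −a<b≤a
flip sign back: reduced form of g is (-1,0,-5)
reduced forms (-1, 0, -5) vs (-1, 0, -5) ⇒ equivalent

yes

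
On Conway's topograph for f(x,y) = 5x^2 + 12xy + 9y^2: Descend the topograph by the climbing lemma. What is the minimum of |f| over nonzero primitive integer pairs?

translate: b→2 (≡12 mod 10), so (5,12,9)→(5,2,2)
flip: (5,2,2)→(2,-2,5)
translate: b→2 (≡-2 mod 4), so (2,-2,5)→(2,2,5)
reduced (well bottom): (2,2,5) with a≤c, −a<b≤a
well minimum = a = 2

2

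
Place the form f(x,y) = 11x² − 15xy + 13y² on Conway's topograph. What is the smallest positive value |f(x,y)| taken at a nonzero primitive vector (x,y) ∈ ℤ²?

translate: b→7 (≡-15 mod 22), so (11,-15,13)→(11,7,9)
flip: (11,7,9)→(9,-7,11)
reduced (well bottom): (9,-7,11) with a≤c, −a<b≤a
well minimum = a = 9

9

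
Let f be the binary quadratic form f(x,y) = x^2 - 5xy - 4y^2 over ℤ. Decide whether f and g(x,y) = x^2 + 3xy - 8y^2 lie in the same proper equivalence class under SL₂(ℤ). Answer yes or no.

D₁ = 41, D₂ = 41
river cycle of f (length 10): (-4, 5, 1), (1, 5, -4), (-4, 3, 2), (2, 5, -2), (-2, 3, 4), (4, 5, -1), (-1, 5, 4), (4, 3, -2), (-2, 5, 2), (2, 3, -4)
river cycle of g (length 10): (1, 5, -4), (-4, 3, 2), (2, 5, -2), (-2, 3, 4), (4, 5, -1), (-1, 5, 4), (4, 3, -2), (-2, 5, 2), (2, 3, -4), (-4, 5, 1)
cycles coincide ⇒ equivalent

yes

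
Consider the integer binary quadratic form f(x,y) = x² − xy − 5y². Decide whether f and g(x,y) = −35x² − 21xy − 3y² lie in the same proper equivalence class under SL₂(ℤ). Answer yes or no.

D₁ = 21, D₂ = 21
river cycle of f (length 2): (1, 3, -3), (-3, 3, 1)
river cycle of g (length 2): (-3, 3, 1), (1, 3, -3)
cycles coincide ⇒ equivalent

yes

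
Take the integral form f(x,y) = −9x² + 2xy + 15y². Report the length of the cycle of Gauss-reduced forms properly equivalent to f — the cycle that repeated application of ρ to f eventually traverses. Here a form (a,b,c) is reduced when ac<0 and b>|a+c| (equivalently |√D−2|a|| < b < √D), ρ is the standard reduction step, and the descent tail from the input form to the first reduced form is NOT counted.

D = 544, ⌊√D⌋ = 23
descent: ρ → (15,-2,-9)
descent: ρ → (-9,20,4)  [lands on river]
river: ρ → (4,20,-9)
river: ρ → (-9,16,8)
river: ρ → (8,16,-9)
ρ-cycle length = 4 (tail of 2 descent steps not counted)

4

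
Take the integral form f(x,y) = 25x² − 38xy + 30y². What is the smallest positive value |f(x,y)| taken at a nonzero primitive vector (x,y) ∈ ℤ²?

translate: b→12 (≡-38 mod 50), so (25,-38,30)→(25,12,17)
flip: (25,12,17)→(17,-12,25)
reduced (well bottom): (17,-12,25) with a≤c, −a<b≤a
well minimum = a = 17

17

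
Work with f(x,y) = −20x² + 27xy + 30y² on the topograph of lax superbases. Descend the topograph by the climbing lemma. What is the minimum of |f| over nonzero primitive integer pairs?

river: ρ → (30,33,-17)
river: ρ → (-17,35,28)
river: ρ → (28,21,-24)
river: ρ → (-24,27,25)
river: ρ → (25,23,-26)
river: ρ → (-26,29,22)
river: ρ → (22,15,-33)
river: ρ → (-33,51,4)
river: ρ → (4,53,-20)
river: ρ → (-20,27,30)
closes: descent 0, river 10
min |a| on river = 4

4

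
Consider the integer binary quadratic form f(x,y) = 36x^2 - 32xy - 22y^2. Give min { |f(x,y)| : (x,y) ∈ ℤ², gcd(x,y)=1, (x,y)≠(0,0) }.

descent: ρ → (-22,32,36)  [lands on river]
river: ρ → (36,40,-18)
river: ρ → (-18,32,44)
river: ρ → (44,56,-6)
river: ρ → (-6,64,4)
river: ρ → (4,64,-6)
river: ρ → (-6,56,44)
river: ρ → (44,32,-18)
river: ρ → (-18,40,36)
river: ρ → (36,32,-22)
river: ρ → (-22,56,12)
river: ρ → (12,64,-2)
river: ρ → (-2,64,12)
river: ρ → (12,56,-22)
closes: descent 1, river 14
min |a| on river = 2

2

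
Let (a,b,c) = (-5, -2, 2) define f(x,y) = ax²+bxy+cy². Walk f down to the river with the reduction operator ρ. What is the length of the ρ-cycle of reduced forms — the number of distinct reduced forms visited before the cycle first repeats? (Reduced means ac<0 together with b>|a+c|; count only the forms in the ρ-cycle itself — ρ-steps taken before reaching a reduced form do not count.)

D = 44, ⌊√D⌋ = 6
descent: ρ → (2,6,-1)  [lands on river]
river: ρ → (-1,6,2)
ρ-cycle length = 2 (tail of 1 descent step not counted)

2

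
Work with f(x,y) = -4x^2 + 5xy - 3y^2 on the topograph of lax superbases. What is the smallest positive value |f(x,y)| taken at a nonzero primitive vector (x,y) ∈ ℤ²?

translate: b→3 (≡-5 mod 8), so (4,-5,3)→(4,3,2)
flip: (4,3,2)→(2,-3,4)
translate: b→1 (≡-3 mod 4), so (2,-3,4)→(2,1,3)
reduced (well bottom): (2,1,3) with a≤c, −a<b≤a
well minimum |f| = |-2| = 2 (negative-definite)

2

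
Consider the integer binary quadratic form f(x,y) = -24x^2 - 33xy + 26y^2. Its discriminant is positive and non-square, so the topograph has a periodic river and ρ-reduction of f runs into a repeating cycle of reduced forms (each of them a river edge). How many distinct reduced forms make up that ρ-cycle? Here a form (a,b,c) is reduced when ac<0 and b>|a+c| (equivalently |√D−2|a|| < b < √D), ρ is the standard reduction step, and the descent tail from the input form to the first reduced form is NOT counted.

D = 3585, ⌊√D⌋ = 59
descent: ρ → (26,33,-24)  [lands on river]
river: ρ → (-24,15,35)
river: ρ → (35,55,-4)
river: ρ → (-4,57,21)
river: ρ → (21,27,-34)
river: ρ → (-34,41,14)
river: ρ → (14,43,-31)
river: ρ → (-31,19,26)
ρ-cycle length = 8 (tail of 1 descent step not counted)

8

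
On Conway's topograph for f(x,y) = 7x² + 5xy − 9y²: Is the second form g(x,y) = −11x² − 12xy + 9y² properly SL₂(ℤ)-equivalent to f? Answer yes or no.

D₁ = 277, D₂ = 540
discriminants differ ⇒ not SL₂(ℤ)-equivalent

no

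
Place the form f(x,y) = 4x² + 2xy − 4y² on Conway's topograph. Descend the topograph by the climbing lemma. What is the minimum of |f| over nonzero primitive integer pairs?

river: ρ → (-4,6,2)
river: ρ → (2,6,-4)
river: ρ → (-4,2,4)
river: ρ → (4,6,-2)
river: ρ → (-2,6,4)
river: ρ → (4,2,-4)
closes: descent 0, river 6
min |a| on river = 2

2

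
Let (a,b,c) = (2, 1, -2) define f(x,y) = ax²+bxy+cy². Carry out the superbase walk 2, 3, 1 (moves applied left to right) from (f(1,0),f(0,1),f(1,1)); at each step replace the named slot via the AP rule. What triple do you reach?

start (2,-2,1) = (f(1,0),f(0,1),f(1,1))
replace slot 2: 2·(2+1) − (-2) = 8 → (2,8,1)
replace slot 3: 2·(2+8) − 1 = 19 → (2,8,19)
replace slot 1: 2·(8+19) − 2 = 52 → (52,8,19)

52,8,19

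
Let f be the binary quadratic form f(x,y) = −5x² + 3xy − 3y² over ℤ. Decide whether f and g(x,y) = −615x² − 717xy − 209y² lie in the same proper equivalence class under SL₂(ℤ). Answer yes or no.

D₁ = -51, D₂ = -51
f is negative-definite; reduce −f:
−f: flip: (5,-3,3)→(3,3,5)
−f: reduced (well bottom): (3,3,5) with a≤c, −a<b≤a
flip sign back: reduced form of f is (-3,-3,-5)
g is negative-definite; reduce −g:
−g: translate: b→-513 (≡717 mod 1230), so (615,717,209)→(615,-513,107)
−g: flip: (615,-513,107)→(107,513,615)
−g: translate: b→85 (≡513 mod 214), so (107,513,615)→(107,85,17)
−g: flip: (107,85,17)→(17,-85,107)
−g: translate: b→17 (≡-85 mod 34), so (17,-85,107)→(17,17,5)
−g: flip: (17,17,5)→(5,-17,17)
−g: translate: b→3 (≡-17 mod 10), so (5,-17,17)→(5,3,3)
−g: flip: (5,3,3)→(3,-3,5)
−g: translate: b→3 (≡-3 mod 6), so (3,-3,5)→(3,3,5)
−g: reduced (well bottom): (3,3,5) with a≤c, −a<b≤a
flip sign back: reduced form of g is (-3,-3,-5)
reduced forms (-3, -3, -5) vs (-3, -3, -5) ⇒ equivalent

yes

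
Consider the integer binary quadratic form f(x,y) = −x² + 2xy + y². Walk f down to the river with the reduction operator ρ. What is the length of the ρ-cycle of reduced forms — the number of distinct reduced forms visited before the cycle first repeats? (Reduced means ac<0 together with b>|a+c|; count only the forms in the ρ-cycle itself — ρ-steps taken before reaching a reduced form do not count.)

D = 8, ⌊√D⌋ = 2
river: ρ → (1,2,-1)
river: ρ → (-1,2,1)
ρ-cycle length = 2 (tail of 0 descent steps not counted)

2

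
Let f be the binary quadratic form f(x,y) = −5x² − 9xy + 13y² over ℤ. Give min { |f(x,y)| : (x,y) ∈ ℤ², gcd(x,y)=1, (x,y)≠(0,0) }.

descent: ρ → (13,9,-5)  [lands on river]
river: ρ → (-5,11,11)
river: ρ → (11,11,-5)
river: ρ → (-5,9,13)
river: ρ → (13,17,-1)
river: ρ → (-1,17,13)
closes: descent 1, river 6
min |a| on river = 1

1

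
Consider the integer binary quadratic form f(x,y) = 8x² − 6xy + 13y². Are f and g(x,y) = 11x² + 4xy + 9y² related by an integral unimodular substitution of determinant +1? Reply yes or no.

D₁ = -380, D₂ = -380
f: reduced (well bottom): (8,-6,13) with a≤c, −a<b≤a
g: flip: (11,4,9)→(9,-4,11)
g: reduced (well bottom): (9,-4,11) with a≤c, −a<b≤a
reduced forms (8, -6, 13) vs (9, -4, 11) ⇒ inequivalent

no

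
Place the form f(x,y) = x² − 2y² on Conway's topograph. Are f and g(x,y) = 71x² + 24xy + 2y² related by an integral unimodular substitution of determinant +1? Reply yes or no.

D₁ = 8, D₂ = 8
river cycle of f (length 2): (1, 2, -1), (-1, 2, 1)
river cycle of g (length 2): (-1, 2, 1), (1, 2, -1)
cycles coincide ⇒ equivalent

yes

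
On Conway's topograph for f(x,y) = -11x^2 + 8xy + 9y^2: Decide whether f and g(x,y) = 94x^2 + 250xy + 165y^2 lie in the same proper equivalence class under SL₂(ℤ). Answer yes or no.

D₁ = 460, D₂ = 460
river cycle of f (length 10): (9, 10, -10), (-10, 10, 9), (9, 8, -11), (-11, 14, 6), (6, 10, -15), (-15, 20, 1), (1, 20, -15), (-15, 10, 6), (6, 14, -11), (-11, 8, 9)
river cycle of g (length 10): (9, 10, -10), (-10, 10, 9), (9, 8, -11), (-11, 14, 6), (6, 10, -15), (-15, 20, 1), (1, 20, -15), (-15, 10, 6), (6, 14, -11), (-11, 8, 9)
cycles coincide ⇒ equivalent

yes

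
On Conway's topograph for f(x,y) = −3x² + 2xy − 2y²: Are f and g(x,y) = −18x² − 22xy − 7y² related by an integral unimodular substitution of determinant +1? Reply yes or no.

D₁ = -20, D₂ = -20
f is negative-definite; reduce −f:
−f: flip: (3,-2,2)→(2,2,3)
−f: reduced (well bottom): (2,2,3) with a≤c, −a<b≤a
flip sign back: reduced form of f is (-2,-2,-3)
g is negative-definite; reduce −g:
−g: translate: b→-14 (≡22 mod 36), so (18,22,7)→(18,-14,3)
−g: flip: (18,-14,3)→(3,14,18)
−g: translate: b→2 (≡14 mod 6), so (3,14,18)→(3,2,2)
−g: flip: (3,2,2)→(2,-2,3)
−g: translate: b→2 (≡-2 mod 4), so (2,-2,3)→(2,2,3)
−g: reduced (well bottom): (2,2,3) with a≤c, −a<b≤a
flip sign back: reduced form of g is (-2,-2,-3)
reduced forms (-2, -2, -3) vs (-2, -2, -3) ⇒ equivalent

yes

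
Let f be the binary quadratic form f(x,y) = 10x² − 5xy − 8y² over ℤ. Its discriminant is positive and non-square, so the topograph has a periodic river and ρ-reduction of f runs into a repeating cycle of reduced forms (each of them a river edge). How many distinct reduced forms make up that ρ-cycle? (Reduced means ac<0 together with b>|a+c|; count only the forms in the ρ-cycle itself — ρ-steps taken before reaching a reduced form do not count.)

D = 345, ⌊√D⌋ = 18
descent: ρ → (-8,5,10)  [lands on river]
river: ρ → (10,15,-3)
river: ρ → (-3,15,10)
river: ρ → (10,5,-8)
river: ρ → (-8,11,7)
river: ρ → (7,17,-2)
river: ρ → (-2,15,15)
river: ρ → (15,15,-2)
river: ρ → (-2,17,7)
river: ρ → (7,11,-8)
ρ-cycle length = 10 (tail of 1 descent step not counted)

10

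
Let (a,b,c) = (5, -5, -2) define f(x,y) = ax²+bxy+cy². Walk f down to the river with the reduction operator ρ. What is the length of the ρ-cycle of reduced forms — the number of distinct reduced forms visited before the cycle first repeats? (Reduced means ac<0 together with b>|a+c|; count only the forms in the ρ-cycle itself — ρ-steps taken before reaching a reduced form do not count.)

D = 65, ⌊√D⌋ = 8
descent: ρ → (-2,5,5)  [lands on river]
river: ρ → (5,5,-2)
river: ρ → (-2,7,2)
river: ρ → (2,5,-5)
river: ρ → (-5,5,2)
river: ρ → (2,7,-2)
ρ-cycle length = 6 (tail of 1 descent step not counted)

6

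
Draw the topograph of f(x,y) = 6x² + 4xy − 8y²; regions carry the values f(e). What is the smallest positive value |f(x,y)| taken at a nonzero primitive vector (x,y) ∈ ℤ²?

river: ρ → (-8,12,2)
river: ρ → (2,12,-8)
river: ρ → (-8,4,6)
river: ρ → (6,8,-6)
river: ρ → (-6,4,8)
river: ρ → (8,12,-2)
river: ρ → (-2,12,8)
river: ρ → (8,4,-6)
river: ρ → (-6,8,6)
river: ρ → (6,4,-8)
closes: descent 0, river 10
min |a| on river = 2

2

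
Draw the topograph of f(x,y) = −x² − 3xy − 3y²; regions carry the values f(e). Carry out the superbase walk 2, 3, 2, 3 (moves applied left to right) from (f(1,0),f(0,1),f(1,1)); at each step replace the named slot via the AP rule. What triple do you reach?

start (-1,-3,-7) = (f(1,0),f(0,1),f(1,1))
replace slot 2: 2·((-1)+(-7)) − (-3) = -13 → (-1,-13,-7)
replace slot 3: 2·((-1)+(-13)) − (-7) = -21 → (-1,-13,-21)
replace slot 2: 2·((-1)+(-21)) − (-13) = -31 → (-1,-31,-21)
replace slot 3: 2·((-1)+(-31)) − (-21) = -43 → (-1,-31,-43)

-1,-31,-43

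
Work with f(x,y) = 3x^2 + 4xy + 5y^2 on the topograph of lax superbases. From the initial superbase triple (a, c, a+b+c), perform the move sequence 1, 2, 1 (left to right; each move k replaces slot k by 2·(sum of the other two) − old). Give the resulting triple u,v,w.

start (3,5,12) = (f(1,0),f(0,1),f(1,1))
replace slot 1: 2·(5+12) − 3 = 31 → (31,5,12)
replace slot 2: 2·(31+12) − 5 = 81 → (31,81,12)
replace slot 1: 2·(81+12) − 31 = 155 → (155,81,12)

155,81,12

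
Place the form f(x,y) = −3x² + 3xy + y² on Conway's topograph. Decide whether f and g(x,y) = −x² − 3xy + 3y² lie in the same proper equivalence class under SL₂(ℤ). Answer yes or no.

D₁ = 21, D₂ = 21
river cycle of f (length 2): (1, 3, -3), (-3, 3, 1)
river cycle of g (length 2): (3, 3, -1), (-1, 3, 3)
cycles differ ⇒ inequivalent

no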